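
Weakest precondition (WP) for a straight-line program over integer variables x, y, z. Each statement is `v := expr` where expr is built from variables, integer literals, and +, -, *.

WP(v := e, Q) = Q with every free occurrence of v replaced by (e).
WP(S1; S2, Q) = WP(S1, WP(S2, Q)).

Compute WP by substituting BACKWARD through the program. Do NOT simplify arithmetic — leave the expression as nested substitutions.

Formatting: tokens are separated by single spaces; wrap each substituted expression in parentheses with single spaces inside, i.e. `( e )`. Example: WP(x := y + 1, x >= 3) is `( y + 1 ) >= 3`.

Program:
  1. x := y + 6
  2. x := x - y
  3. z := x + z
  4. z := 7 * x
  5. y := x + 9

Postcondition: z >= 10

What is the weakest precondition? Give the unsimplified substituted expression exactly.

post: z >= 10
stmt 5: y := x + 9  -- replace 0 occurrence(s) of y with (x + 9)
  => z >= 10
stmt 4: z := 7 * x  -- replace 1 occurrence(s) of z with (7 * x)
  => ( 7 * x ) >= 10
stmt 3: z := x + z  -- replace 0 occurrence(s) of z with (x + z)
  => ( 7 * x ) >= 10
stmt 2: x := x - y  -- replace 1 occurrence(s) of x with (x - y)
  => ( 7 * ( x - y ) ) >= 10
stmt 1: x := y + 6  -- replace 1 occurrence(s) of x with (y + 6)
  => ( 7 * ( ( y + 6 ) - y ) ) >= 10

Answer: ( 7 * ( ( y + 6 ) - y ) ) >= 10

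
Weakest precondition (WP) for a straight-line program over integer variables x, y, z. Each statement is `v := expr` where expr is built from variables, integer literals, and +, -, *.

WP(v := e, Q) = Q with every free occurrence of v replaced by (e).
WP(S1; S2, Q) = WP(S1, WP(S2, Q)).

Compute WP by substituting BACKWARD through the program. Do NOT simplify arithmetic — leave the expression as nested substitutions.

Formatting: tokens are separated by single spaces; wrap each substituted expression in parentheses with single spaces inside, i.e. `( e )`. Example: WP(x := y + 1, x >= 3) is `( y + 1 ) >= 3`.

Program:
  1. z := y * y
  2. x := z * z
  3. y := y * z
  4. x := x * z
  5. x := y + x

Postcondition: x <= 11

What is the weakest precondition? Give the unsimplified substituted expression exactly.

Answer: ( ( y * ( y * y ) ) + ( ( ( y * y ) * ( y * y ) ) * ( y * y ) ) ) <= 11

Derivation:
post: x <= 11
stmt 5: x := y + x  -- replace 1 occurrence(s) of x with (y + x)
  => ( y + x ) <= 11
stmt 4: x := x * z  -- replace 1 occurrence(s) of x with (x * z)
  => ( y + ( x * z ) ) <= 11
stmt 3: y := y * z  -- replace 1 occurrence(s) of y with (y * z)
  => ( ( y * z ) + ( x * z ) ) <= 11
stmt 2: x := z * z  -- replace 1 occurrence(s) of x with (z * z)
  => ( ( y * z ) + ( ( z * z ) * z ) ) <= 11
stmt 1: z := y * y  -- replace 4 occurrence(s) of z with (y * y)
  => ( ( y * ( y * y ) ) + ( ( ( y * y ) * ( y * y ) ) * ( y * y ) ) ) <= 11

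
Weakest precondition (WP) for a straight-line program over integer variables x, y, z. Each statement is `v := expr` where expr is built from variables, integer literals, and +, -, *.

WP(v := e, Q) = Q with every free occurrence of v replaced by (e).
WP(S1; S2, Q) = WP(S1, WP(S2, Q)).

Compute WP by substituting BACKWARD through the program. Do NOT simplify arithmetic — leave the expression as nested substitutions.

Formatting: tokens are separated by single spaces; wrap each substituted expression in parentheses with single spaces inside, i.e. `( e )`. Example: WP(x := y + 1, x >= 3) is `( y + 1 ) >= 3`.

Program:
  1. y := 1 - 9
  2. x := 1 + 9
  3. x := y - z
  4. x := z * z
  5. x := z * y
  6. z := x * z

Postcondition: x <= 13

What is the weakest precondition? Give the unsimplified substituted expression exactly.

Answer: ( z * ( 1 - 9 ) ) <= 13

Derivation:
post: x <= 13
stmt 6: z := x * z  -- replace 0 occurrence(s) of z with (x * z)
  => x <= 13
stmt 5: x := z * y  -- replace 1 occurrence(s) of x with (z * y)
  => ( z * y ) <= 13
stmt 4: x := z * z  -- replace 0 occurrence(s) of x with (z * z)
  => ( z * y ) <= 13
stmt 3: x := y - z  -- replace 0 occurrence(s) of x with (y - z)
  => ( z * y ) <= 13
stmt 2: x := 1 + 9  -- replace 0 occurrence(s) of x with (1 + 9)
  => ( z * y ) <= 13
stmt 1: y := 1 - 9  -- replace 1 occurrence(s) of y with (1 - 9)
  => ( z * ( 1 - 9 ) ) <= 13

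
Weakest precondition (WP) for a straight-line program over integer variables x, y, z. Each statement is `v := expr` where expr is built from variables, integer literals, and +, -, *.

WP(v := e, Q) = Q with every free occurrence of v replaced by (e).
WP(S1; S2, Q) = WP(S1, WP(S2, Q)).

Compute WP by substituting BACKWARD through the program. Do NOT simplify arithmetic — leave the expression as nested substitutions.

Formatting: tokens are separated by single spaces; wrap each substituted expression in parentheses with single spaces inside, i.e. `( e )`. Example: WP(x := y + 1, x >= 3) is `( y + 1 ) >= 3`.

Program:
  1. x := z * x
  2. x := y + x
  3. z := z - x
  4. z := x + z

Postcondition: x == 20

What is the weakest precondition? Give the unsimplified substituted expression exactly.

Answer: ( y + ( z * x ) ) == 20

Derivation:
post: x == 20
stmt 4: z := x + z  -- replace 0 occurrence(s) of z with (x + z)
  => x == 20
stmt 3: z := z - x  -- replace 0 occurrence(s) of z with (z - x)
  => x == 20
stmt 2: x := y + x  -- replace 1 occurrence(s) of x with (y + x)
  => ( y + x ) == 20
stmt 1: x := z * x  -- replace 1 occurrence(s) of x with (z * x)
  => ( y + ( z * x ) ) == 20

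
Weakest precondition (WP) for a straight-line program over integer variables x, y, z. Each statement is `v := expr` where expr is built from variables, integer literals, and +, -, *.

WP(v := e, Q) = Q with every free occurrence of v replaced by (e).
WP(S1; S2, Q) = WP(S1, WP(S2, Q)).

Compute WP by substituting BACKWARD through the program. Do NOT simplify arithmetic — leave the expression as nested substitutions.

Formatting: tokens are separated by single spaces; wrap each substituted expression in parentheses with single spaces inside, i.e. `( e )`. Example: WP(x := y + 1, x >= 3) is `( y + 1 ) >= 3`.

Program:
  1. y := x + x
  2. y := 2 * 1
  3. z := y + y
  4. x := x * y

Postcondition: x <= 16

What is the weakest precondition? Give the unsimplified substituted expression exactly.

Answer: ( x * ( 2 * 1 ) ) <= 16

Derivation:
post: x <= 16
stmt 4: x := x * y  -- replace 1 occurrence(s) of x with (x * y)
  => ( x * y ) <= 16
stmt 3: z := y + y  -- replace 0 occurrence(s) of z with (y + y)
  => ( x * y ) <= 16
stmt 2: y := 2 * 1  -- replace 1 occurrence(s) of y with (2 * 1)
  => ( x * ( 2 * 1 ) ) <= 16
stmt 1: y := x + x  -- replace 0 occurrence(s) of y with (x + x)
  => ( x * ( 2 * 1 ) ) <= 16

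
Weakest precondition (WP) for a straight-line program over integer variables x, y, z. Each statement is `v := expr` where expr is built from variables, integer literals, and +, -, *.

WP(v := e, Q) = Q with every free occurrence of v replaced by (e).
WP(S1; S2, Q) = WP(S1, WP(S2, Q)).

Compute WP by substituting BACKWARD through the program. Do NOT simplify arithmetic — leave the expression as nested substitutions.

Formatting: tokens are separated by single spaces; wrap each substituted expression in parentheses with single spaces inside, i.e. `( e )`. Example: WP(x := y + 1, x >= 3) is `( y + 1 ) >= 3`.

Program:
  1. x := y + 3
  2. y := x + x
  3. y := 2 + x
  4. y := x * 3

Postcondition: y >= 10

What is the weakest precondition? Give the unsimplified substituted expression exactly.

Answer: ( ( y + 3 ) * 3 ) >= 10

Derivation:
post: y >= 10
stmt 4: y := x * 3  -- replace 1 occurrence(s) of y with (x * 3)
  => ( x * 3 ) >= 10
stmt 3: y := 2 + x  -- replace 0 occurrence(s) of y with (2 + x)
  => ( x * 3 ) >= 10
stmt 2: y := x + x  -- replace 0 occurrence(s) of y with (x + x)
  => ( x * 3 ) >= 10
stmt 1: x := y + 3  -- replace 1 occurrence(s) of x with (y + 3)
  => ( ( y + 3 ) * 3 ) >= 10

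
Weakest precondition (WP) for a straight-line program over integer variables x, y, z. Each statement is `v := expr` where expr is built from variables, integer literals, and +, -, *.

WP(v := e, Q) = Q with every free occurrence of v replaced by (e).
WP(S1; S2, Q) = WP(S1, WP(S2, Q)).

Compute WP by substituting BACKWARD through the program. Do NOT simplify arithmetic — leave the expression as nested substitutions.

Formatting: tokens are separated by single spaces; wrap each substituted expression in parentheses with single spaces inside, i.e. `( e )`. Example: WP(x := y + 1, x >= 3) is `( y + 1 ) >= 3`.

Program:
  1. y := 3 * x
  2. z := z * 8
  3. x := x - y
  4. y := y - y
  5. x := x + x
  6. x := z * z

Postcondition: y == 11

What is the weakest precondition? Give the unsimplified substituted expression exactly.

Answer: ( ( 3 * x ) - ( 3 * x ) ) == 11

Derivation:
post: y == 11
stmt 6: x := z * z  -- replace 0 occurrence(s) of x with (z * z)
  => y == 11
stmt 5: x := x + x  -- replace 0 occurrence(s) of x with (x + x)
  => y == 11
stmt 4: y := y - y  -- replace 1 occurrence(s) of y with (y - y)
  => ( y - y ) == 11
stmt 3: x := x - y  -- replace 0 occurrence(s) of x with (x - y)
  => ( y - y ) == 11
stmt 2: z := z * 8  -- replace 0 occurrence(s) of z with (z * 8)
  => ( y - y ) == 11
stmt 1: y := 3 * x  -- replace 2 occurrence(s) of y with (3 * x)
  => ( ( 3 * x ) - ( 3 * x ) ) == 11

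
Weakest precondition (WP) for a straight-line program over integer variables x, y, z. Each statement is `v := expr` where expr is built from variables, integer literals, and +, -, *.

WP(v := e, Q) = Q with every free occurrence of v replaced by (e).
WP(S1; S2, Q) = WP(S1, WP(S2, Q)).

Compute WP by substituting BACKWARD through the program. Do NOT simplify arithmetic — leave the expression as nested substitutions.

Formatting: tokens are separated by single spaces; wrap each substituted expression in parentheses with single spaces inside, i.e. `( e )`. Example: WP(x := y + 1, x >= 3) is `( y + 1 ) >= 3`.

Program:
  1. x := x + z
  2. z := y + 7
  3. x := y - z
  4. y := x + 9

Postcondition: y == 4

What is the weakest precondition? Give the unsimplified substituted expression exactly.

Answer: ( ( y - ( y + 7 ) ) + 9 ) == 4

Derivation:
post: y == 4
stmt 4: y := x + 9  -- replace 1 occurrence(s) of y with (x + 9)
  => ( x + 9 ) == 4
stmt 3: x := y - z  -- replace 1 occurrence(s) of x with (y - z)
  => ( ( y - z ) + 9 ) == 4
stmt 2: z := y + 7  -- replace 1 occurrence(s) of z with (y + 7)
  => ( ( y - ( y + 7 ) ) + 9 ) == 4
stmt 1: x := x + z  -- replace 0 occurrence(s) of x with (x + z)
  => ( ( y - ( y + 7 ) ) + 9 ) == 4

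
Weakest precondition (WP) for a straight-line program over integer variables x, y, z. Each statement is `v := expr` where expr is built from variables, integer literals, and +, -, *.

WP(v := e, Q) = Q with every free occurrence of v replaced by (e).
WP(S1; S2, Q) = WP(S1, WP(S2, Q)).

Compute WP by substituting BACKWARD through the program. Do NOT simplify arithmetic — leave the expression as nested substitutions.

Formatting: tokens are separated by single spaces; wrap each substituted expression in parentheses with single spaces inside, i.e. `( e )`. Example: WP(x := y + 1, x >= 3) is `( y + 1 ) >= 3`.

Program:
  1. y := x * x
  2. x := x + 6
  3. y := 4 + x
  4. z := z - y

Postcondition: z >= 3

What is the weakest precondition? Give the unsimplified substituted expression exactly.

Answer: ( z - ( 4 + ( x + 6 ) ) ) >= 3

Derivation:
post: z >= 3
stmt 4: z := z - y  -- replace 1 occurrence(s) of z with (z - y)
  => ( z - y ) >= 3
stmt 3: y := 4 + x  -- replace 1 occurrence(s) of y with (4 + x)
  => ( z - ( 4 + x ) ) >= 3
stmt 2: x := x + 6  -- replace 1 occurrence(s) of x with (x + 6)
  => ( z - ( 4 + ( x + 6 ) ) ) >= 3
stmt 1: y := x * x  -- replace 0 occurrence(s) of y with (x * x)
  => ( z - ( 4 + ( x + 6 ) ) ) >= 3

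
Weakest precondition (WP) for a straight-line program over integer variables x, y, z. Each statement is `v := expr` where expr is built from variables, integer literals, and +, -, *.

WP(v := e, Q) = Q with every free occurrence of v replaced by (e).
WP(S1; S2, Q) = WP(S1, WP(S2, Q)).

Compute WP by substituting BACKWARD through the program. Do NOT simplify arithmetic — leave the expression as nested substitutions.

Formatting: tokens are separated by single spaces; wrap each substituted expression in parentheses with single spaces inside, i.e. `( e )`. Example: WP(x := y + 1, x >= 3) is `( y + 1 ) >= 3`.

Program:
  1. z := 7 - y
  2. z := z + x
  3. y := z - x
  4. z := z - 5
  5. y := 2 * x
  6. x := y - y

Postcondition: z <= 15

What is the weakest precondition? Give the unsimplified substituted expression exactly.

Answer: ( ( ( 7 - y ) + x ) - 5 ) <= 15

Derivation:
post: z <= 15
stmt 6: x := y - y  -- replace 0 occurrence(s) of x with (y - y)
  => z <= 15
stmt 5: y := 2 * x  -- replace 0 occurrence(s) of y with (2 * x)
  => z <= 15
stmt 4: z := z - 5  -- replace 1 occurrence(s) of z with (z - 5)
  => ( z - 5 ) <= 15
stmt 3: y := z - x  -- replace 0 occurrence(s) of y with (z - x)
  => ( z - 5 ) <= 15
stmt 2: z := z + x  -- replace 1 occurrence(s) of z with (z + x)
  => ( ( z + x ) - 5 ) <= 15
stmt 1: z := 7 - y  -- replace 1 occurrence(s) of z with (7 - y)
  => ( ( ( 7 - y ) + x ) - 5 ) <= 15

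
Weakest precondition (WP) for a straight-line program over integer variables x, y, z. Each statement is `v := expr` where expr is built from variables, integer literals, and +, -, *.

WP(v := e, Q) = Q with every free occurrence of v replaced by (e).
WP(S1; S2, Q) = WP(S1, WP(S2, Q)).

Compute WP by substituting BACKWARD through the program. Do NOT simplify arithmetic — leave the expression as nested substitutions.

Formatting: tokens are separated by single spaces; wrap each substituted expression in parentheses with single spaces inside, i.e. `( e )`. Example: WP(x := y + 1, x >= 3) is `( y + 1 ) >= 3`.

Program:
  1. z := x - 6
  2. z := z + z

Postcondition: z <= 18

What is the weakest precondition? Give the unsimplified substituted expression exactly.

post: z <= 18
stmt 2: z := z + z  -- replace 1 occurrence(s) of z with (z + z)
  => ( z + z ) <= 18
stmt 1: z := x - 6  -- replace 2 occurrence(s) of z with (x - 6)
  => ( ( x - 6 ) + ( x - 6 ) ) <= 18

Answer: ( ( x - 6 ) + ( x - 6 ) ) <= 18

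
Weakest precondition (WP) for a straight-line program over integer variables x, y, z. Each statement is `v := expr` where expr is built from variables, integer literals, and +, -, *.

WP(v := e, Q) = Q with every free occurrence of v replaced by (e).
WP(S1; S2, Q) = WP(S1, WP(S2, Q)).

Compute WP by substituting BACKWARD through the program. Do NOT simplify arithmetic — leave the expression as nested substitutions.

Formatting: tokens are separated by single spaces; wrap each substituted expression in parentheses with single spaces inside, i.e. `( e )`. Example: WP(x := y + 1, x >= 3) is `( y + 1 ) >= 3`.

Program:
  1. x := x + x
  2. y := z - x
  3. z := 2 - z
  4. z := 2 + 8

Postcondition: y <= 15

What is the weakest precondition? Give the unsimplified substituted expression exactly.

post: y <= 15
stmt 4: z := 2 + 8  -- replace 0 occurrence(s) of z with (2 + 8)
  => y <= 15
stmt 3: z := 2 - z  -- replace 0 occurrence(s) of z with (2 - z)
  => y <= 15
stmt 2: y := z - x  -- replace 1 occurrence(s) of y with (z - x)
  => ( z - x ) <= 15
stmt 1: x := x + x  -- replace 1 occurrence(s) of x with (x + x)
  => ( z - ( x + x ) ) <= 15

Answer: ( z - ( x + x ) ) <= 15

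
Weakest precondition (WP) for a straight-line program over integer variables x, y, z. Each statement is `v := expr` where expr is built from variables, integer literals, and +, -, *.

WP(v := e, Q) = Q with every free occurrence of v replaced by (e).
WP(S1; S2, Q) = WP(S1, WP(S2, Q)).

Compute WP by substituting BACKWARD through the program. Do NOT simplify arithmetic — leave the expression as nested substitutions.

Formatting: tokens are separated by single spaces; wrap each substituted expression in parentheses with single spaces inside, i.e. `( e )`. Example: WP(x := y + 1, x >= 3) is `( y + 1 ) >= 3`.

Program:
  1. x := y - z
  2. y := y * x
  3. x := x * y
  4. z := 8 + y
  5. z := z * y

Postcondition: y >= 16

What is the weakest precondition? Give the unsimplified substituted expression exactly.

post: y >= 16
stmt 5: z := z * y  -- replace 0 occurrence(s) of z with (z * y)
  => y >= 16
stmt 4: z := 8 + y  -- replace 0 occurrence(s) of z with (8 + y)
  => y >= 16
stmt 3: x := x * y  -- replace 0 occurrence(s) of x with (x * y)
  => y >= 16
stmt 2: y := y * x  -- replace 1 occurrence(s) of y with (y * x)
  => ( y * x ) >= 16
stmt 1: x := y - z  -- replace 1 occurrence(s) of x with (y - z)
  => ( y * ( y - z ) ) >= 16

Answer: ( y * ( y - z ) ) >= 16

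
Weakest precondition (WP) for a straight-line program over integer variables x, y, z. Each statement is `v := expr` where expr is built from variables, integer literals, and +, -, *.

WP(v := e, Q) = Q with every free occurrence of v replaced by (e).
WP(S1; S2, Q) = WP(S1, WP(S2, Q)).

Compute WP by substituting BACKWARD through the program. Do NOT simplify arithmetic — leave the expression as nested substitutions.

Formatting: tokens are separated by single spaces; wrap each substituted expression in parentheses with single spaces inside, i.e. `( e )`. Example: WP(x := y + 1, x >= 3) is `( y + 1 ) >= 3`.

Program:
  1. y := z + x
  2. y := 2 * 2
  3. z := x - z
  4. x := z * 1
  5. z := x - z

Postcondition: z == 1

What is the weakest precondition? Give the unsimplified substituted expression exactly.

post: z == 1
stmt 5: z := x - z  -- replace 1 occurrence(s) of z with (x - z)
  => ( x - z ) == 1
stmt 4: x := z * 1  -- replace 1 occurrence(s) of x with (z * 1)
  => ( ( z * 1 ) - z ) == 1
stmt 3: z := x - z  -- replace 2 occurrence(s) of z with (x - z)
  => ( ( ( x - z ) * 1 ) - ( x - z ) ) == 1
stmt 2: y := 2 * 2  -- replace 0 occurrence(s) of y with (2 * 2)
  => ( ( ( x - z ) * 1 ) - ( x - z ) ) == 1
stmt 1: y := z + x  -- replace 0 occurrence(s) of y with (z + x)
  => ( ( ( x - z ) * 1 ) - ( x - z ) ) == 1

Answer: ( ( ( x - z ) * 1 ) - ( x - z ) ) == 1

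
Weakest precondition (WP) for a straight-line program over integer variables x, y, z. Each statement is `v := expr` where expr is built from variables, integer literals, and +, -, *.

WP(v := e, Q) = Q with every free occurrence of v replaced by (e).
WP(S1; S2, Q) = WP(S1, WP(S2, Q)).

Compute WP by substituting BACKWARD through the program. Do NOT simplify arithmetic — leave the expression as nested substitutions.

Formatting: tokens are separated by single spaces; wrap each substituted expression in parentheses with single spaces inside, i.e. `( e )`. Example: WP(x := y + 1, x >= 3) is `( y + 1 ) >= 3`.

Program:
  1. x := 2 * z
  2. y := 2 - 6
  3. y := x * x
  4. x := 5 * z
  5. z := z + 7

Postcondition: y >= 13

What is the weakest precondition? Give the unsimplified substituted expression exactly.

post: y >= 13
stmt 5: z := z + 7  -- replace 0 occurrence(s) of z with (z + 7)
  => y >= 13
stmt 4: x := 5 * z  -- replace 0 occurrence(s) of x with (5 * z)
  => y >= 13
stmt 3: y := x * x  -- replace 1 occurrence(s) of y with (x * x)
  => ( x * x ) >= 13
stmt 2: y := 2 - 6  -- replace 0 occurrence(s) of y with (2 - 6)
  => ( x * x ) >= 13
stmt 1: x := 2 * z  -- replace 2 occurrence(s) of x with (2 * z)
  => ( ( 2 * z ) * ( 2 * z ) ) >= 13

Answer: ( ( 2 * z ) * ( 2 * z ) ) >= 13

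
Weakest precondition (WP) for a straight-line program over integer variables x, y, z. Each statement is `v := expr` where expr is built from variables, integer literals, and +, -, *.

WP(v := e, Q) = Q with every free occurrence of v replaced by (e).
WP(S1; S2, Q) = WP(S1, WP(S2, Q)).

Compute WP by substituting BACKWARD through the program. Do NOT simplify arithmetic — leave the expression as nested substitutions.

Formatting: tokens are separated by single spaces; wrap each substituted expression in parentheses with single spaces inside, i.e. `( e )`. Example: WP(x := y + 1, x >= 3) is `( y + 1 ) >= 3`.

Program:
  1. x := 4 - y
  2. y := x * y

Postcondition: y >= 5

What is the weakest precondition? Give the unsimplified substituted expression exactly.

post: y >= 5
stmt 2: y := x * y  -- replace 1 occurrence(s) of y with (x * y)
  => ( x * y ) >= 5
stmt 1: x := 4 - y  -- replace 1 occurrence(s) of x with (4 - y)
  => ( ( 4 - y ) * y ) >= 5

Answer: ( ( 4 - y ) * y ) >= 5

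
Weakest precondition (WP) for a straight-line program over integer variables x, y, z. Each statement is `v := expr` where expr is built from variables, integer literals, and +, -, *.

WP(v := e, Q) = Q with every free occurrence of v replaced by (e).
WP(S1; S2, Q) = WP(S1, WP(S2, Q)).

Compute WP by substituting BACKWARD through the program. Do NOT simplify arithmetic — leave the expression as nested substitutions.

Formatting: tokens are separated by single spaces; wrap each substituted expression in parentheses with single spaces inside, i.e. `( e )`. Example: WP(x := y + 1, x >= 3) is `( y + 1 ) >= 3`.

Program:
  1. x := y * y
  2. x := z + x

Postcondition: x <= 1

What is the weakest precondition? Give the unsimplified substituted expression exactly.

post: x <= 1
stmt 2: x := z + x  -- replace 1 occurrence(s) of x with (z + x)
  => ( z + x ) <= 1
stmt 1: x := y * y  -- replace 1 occurrence(s) of x with (y * y)
  => ( z + ( y * y ) ) <= 1

Answer: ( z + ( y * y ) ) <= 1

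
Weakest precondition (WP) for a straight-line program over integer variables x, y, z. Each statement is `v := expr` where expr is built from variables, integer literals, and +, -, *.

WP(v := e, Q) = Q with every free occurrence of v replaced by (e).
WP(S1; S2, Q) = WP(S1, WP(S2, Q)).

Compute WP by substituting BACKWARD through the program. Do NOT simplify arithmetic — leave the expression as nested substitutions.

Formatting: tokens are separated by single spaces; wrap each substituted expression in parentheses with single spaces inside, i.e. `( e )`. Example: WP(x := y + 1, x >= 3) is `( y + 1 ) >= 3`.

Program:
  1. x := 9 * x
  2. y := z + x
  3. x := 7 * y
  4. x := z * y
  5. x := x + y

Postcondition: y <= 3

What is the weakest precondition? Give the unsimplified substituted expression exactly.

post: y <= 3
stmt 5: x := x + y  -- replace 0 occurrence(s) of x with (x + y)
  => y <= 3
stmt 4: x := z * y  -- replace 0 occurrence(s) of x with (z * y)
  => y <= 3
stmt 3: x := 7 * y  -- replace 0 occurrence(s) of x with (7 * y)
  => y <= 3
stmt 2: y := z + x  -- replace 1 occurrence(s) of y with (z + x)
  => ( z + x ) <= 3
stmt 1: x := 9 * x  -- replace 1 occurrence(s) of x with (9 * x)
  => ( z + ( 9 * x ) ) <= 3

Answer: ( z + ( 9 * x ) ) <= 3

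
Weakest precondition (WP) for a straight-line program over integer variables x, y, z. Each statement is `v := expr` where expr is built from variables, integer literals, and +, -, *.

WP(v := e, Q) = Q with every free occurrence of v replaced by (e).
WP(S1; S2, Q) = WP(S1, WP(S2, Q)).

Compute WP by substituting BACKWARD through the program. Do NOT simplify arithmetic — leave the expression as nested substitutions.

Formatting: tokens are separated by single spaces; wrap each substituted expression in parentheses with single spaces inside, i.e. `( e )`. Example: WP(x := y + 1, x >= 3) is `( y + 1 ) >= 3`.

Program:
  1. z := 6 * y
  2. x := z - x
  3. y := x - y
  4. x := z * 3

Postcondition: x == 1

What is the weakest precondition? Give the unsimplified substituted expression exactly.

post: x == 1
stmt 4: x := z * 3  -- replace 1 occurrence(s) of x with (z * 3)
  => ( z * 3 ) == 1
stmt 3: y := x - y  -- replace 0 occurrence(s) of y with (x - y)
  => ( z * 3 ) == 1
stmt 2: x := z - x  -- replace 0 occurrence(s) of x with (z - x)
  => ( z * 3 ) == 1
stmt 1: z := 6 * y  -- replace 1 occurrence(s) of z with (6 * y)
  => ( ( 6 * y ) * 3 ) == 1

Answer: ( ( 6 * y ) * 3 ) == 1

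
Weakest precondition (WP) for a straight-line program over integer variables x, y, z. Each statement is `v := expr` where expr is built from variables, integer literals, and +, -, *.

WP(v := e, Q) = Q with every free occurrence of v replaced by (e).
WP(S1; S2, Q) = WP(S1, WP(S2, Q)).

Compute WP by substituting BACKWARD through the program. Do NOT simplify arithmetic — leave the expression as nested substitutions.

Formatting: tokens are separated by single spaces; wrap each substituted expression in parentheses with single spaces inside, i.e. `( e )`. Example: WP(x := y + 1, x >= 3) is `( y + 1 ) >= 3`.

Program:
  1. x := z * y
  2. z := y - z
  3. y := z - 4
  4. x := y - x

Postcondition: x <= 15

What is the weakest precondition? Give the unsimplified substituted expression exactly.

Answer: ( ( ( y - z ) - 4 ) - ( z * y ) ) <= 15

Derivation:
post: x <= 15
stmt 4: x := y - x  -- replace 1 occurrence(s) of x with (y - x)
  => ( y - x ) <= 15
stmt 3: y := z - 4  -- replace 1 occurrence(s) of y with (z - 4)
  => ( ( z - 4 ) - x ) <= 15
stmt 2: z := y - z  -- replace 1 occurrence(s) of z with (y - z)
  => ( ( ( y - z ) - 4 ) - x ) <= 15
stmt 1: x := z * y  -- replace 1 occurrence(s) of x with (z * y)
  => ( ( ( y - z ) - 4 ) - ( z * y ) ) <= 15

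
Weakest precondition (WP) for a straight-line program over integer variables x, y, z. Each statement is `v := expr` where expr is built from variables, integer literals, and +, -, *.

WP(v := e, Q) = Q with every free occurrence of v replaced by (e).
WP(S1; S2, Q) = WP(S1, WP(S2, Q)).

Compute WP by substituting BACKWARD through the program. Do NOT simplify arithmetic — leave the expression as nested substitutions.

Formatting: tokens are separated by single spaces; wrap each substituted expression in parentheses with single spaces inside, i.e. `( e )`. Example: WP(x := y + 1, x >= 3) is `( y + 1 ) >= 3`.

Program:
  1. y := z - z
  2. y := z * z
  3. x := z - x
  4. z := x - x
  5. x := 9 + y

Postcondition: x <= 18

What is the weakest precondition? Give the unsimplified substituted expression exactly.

post: x <= 18
stmt 5: x := 9 + y  -- replace 1 occurrence(s) of x with (9 + y)
  => ( 9 + y ) <= 18
stmt 4: z := x - x  -- replace 0 occurrence(s) of z with (x - x)
  => ( 9 + y ) <= 18
stmt 3: x := z - x  -- replace 0 occurrence(s) of x with (z - x)
  => ( 9 + y ) <= 18
stmt 2: y := z * z  -- replace 1 occurrence(s) of y with (z * z)
  => ( 9 + ( z * z ) ) <= 18
stmt 1: y := z - z  -- replace 0 occurrence(s) of y with (z - z)
  => ( 9 + ( z * z ) ) <= 18

Answer: ( 9 + ( z * z ) ) <= 18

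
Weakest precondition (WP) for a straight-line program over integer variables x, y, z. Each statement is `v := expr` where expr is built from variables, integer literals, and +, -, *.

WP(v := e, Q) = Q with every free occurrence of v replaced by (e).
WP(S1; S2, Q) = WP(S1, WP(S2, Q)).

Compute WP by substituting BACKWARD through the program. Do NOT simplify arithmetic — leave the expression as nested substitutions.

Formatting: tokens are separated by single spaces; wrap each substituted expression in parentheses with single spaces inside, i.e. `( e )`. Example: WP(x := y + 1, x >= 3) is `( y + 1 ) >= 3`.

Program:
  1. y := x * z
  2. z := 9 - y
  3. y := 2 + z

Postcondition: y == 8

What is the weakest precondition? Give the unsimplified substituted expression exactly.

post: y == 8
stmt 3: y := 2 + z  -- replace 1 occurrence(s) of y with (2 + z)
  => ( 2 + z ) == 8
stmt 2: z := 9 - y  -- replace 1 occurrence(s) of z with (9 - y)
  => ( 2 + ( 9 - y ) ) == 8
stmt 1: y := x * z  -- replace 1 occurrence(s) of y with (x * z)
  => ( 2 + ( 9 - ( x * z ) ) ) == 8

Answer: ( 2 + ( 9 - ( x * z ) ) ) == 8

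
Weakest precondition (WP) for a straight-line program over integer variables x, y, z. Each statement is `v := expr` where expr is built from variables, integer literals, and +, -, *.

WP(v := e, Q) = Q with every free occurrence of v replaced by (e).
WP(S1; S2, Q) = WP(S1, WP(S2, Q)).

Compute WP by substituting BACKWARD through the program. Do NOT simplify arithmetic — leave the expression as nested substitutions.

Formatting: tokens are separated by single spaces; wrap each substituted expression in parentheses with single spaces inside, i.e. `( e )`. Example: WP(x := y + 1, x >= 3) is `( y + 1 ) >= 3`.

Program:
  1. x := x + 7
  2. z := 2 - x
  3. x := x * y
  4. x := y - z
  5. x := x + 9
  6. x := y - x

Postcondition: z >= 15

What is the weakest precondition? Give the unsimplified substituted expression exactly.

Answer: ( 2 - ( x + 7 ) ) >= 15

Derivation:
post: z >= 15
stmt 6: x := y - x  -- replace 0 occurrence(s) of x with (y - x)
  => z >= 15
stmt 5: x := x + 9  -- replace 0 occurrence(s) of x with (x + 9)
  => z >= 15
stmt 4: x := y - z  -- replace 0 occurrence(s) of x with (y - z)
  => z >= 15
stmt 3: x := x * y  -- replace 0 occurrence(s) of x with (x * y)
  => z >= 15
stmt 2: z := 2 - x  -- replace 1 occurrence(s) of z with (2 - x)
  => ( 2 - x ) >= 15
stmt 1: x := x + 7  -- replace 1 occurrence(s) of x with (x + 7)
  => ( 2 - ( x + 7 ) ) >= 15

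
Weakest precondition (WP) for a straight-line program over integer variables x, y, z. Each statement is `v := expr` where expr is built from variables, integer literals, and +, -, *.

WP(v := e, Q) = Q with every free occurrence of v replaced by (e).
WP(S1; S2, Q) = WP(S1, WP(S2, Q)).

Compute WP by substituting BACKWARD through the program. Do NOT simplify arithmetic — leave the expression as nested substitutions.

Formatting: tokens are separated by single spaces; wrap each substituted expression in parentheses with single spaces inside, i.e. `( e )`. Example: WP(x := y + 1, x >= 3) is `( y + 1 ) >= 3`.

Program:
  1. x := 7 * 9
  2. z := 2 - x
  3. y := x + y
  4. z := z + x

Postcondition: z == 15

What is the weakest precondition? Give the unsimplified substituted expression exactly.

post: z == 15
stmt 4: z := z + x  -- replace 1 occurrence(s) of z with (z + x)
  => ( z + x ) == 15
stmt 3: y := x + y  -- replace 0 occurrence(s) of y with (x + y)
  => ( z + x ) == 15
stmt 2: z := 2 - x  -- replace 1 occurrence(s) of z with (2 - x)
  => ( ( 2 - x ) + x ) == 15
stmt 1: x := 7 * 9  -- replace 2 occurrence(s) of x with (7 * 9)
  => ( ( 2 - ( 7 * 9 ) ) + ( 7 * 9 ) ) == 15

Answer: ( ( 2 - ( 7 * 9 ) ) + ( 7 * 9 ) ) == 15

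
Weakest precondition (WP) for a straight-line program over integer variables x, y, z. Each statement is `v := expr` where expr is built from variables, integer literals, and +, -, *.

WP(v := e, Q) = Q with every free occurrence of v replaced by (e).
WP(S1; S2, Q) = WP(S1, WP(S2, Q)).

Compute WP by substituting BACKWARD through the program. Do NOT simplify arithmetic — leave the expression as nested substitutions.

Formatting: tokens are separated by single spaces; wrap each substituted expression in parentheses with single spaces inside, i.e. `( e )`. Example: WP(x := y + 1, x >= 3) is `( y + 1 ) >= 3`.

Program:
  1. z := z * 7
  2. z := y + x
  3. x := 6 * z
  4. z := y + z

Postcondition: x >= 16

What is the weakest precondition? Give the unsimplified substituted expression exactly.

post: x >= 16
stmt 4: z := y + z  -- replace 0 occurrence(s) of z with (y + z)
  => x >= 16
stmt 3: x := 6 * z  -- replace 1 occurrence(s) of x with (6 * z)
  => ( 6 * z ) >= 16
stmt 2: z := y + x  -- replace 1 occurrence(s) of z with (y + x)
  => ( 6 * ( y + x ) ) >= 16
stmt 1: z := z * 7  -- replace 0 occurrence(s) of z with (z * 7)
  => ( 6 * ( y + x ) ) >= 16

Answer: ( 6 * ( y + x ) ) >= 16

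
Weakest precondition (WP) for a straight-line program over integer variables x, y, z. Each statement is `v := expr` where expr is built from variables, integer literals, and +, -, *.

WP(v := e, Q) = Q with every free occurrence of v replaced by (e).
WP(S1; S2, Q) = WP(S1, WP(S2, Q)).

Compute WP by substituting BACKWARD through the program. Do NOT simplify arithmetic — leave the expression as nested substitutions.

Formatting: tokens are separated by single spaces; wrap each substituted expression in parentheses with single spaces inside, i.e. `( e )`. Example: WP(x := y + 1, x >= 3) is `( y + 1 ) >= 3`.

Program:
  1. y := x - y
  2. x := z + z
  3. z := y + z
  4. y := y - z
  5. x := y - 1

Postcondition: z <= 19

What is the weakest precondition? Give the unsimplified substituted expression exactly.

post: z <= 19
stmt 5: x := y - 1  -- replace 0 occurrence(s) of x with (y - 1)
  => z <= 19
stmt 4: y := y - z  -- replace 0 occurrence(s) of y with (y - z)
  => z <= 19
stmt 3: z := y + z  -- replace 1 occurrence(s) of z with (y + z)
  => ( y + z ) <= 19
stmt 2: x := z + z  -- replace 0 occurrence(s) of x with (z + z)
  => ( y + z ) <= 19
stmt 1: y := x - y  -- replace 1 occurrence(s) of y with (x - y)
  => ( ( x - y ) + z ) <= 19

Answer: ( ( x - y ) + z ) <= 19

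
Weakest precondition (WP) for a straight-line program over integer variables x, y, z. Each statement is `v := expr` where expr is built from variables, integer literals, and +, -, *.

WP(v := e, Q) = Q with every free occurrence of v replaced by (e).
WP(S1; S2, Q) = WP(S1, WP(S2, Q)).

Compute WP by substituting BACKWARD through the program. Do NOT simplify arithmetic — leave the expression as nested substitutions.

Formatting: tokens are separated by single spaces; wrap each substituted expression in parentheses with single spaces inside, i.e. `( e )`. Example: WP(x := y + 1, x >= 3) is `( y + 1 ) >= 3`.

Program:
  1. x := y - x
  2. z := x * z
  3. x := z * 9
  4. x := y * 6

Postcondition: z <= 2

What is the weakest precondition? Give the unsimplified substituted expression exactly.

Answer: ( ( y - x ) * z ) <= 2

Derivation:
post: z <= 2
stmt 4: x := y * 6  -- replace 0 occurrence(s) of x with (y * 6)
  => z <= 2
stmt 3: x := z * 9  -- replace 0 occurrence(s) of x with (z * 9)
  => z <= 2
stmt 2: z := x * z  -- replace 1 occurrence(s) of z with (x * z)
  => ( x * z ) <= 2
stmt 1: x := y - x  -- replace 1 occurrence(s) of x with (y - x)
  => ( ( y - x ) * z ) <= 2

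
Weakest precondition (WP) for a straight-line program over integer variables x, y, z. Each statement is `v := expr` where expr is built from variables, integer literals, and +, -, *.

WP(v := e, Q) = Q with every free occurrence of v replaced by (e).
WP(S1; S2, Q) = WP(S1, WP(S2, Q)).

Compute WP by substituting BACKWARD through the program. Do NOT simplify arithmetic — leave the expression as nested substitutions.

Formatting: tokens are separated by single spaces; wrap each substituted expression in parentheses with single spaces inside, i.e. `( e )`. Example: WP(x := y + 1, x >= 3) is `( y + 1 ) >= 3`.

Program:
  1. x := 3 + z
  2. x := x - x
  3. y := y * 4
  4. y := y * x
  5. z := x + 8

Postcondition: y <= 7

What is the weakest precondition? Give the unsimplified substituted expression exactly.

post: y <= 7
stmt 5: z := x + 8  -- replace 0 occurrence(s) of z with (x + 8)
  => y <= 7
stmt 4: y := y * x  -- replace 1 occurrence(s) of y with (y * x)
  => ( y * x ) <= 7
stmt 3: y := y * 4  -- replace 1 occurrence(s) of y with (y * 4)
  => ( ( y * 4 ) * x ) <= 7
stmt 2: x := x - x  -- replace 1 occurrence(s) of x with (x - x)
  => ( ( y * 4 ) * ( x - x ) ) <= 7
stmt 1: x := 3 + z  -- replace 2 occurrence(s) of x with (3 + z)
  => ( ( y * 4 ) * ( ( 3 + z ) - ( 3 + z ) ) ) <= 7

Answer: ( ( y * 4 ) * ( ( 3 + z ) - ( 3 + z ) ) ) <= 7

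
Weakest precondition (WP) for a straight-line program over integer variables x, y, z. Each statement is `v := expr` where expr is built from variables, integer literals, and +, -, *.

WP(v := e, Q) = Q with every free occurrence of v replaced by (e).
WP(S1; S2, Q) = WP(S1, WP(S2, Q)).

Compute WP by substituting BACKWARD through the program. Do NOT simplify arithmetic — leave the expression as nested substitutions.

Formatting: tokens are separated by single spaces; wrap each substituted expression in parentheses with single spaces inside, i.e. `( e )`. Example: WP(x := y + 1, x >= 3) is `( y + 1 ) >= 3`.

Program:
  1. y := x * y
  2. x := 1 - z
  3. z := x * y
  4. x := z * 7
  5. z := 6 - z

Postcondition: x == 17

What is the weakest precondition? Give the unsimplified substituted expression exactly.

post: x == 17
stmt 5: z := 6 - z  -- replace 0 occurrence(s) of z with (6 - z)
  => x == 17
stmt 4: x := z * 7  -- replace 1 occurrence(s) of x with (z * 7)
  => ( z * 7 ) == 17
stmt 3: z := x * y  -- replace 1 occurrence(s) of z with (x * y)
  => ( ( x * y ) * 7 ) == 17
stmt 2: x := 1 - z  -- replace 1 occurrence(s) of x with (1 - z)
  => ( ( ( 1 - z ) * y ) * 7 ) == 17
stmt 1: y := x * y  -- replace 1 occurrence(s) of y with (x * y)
  => ( ( ( 1 - z ) * ( x * y ) ) * 7 ) == 17

Answer: ( ( ( 1 - z ) * ( x * y ) ) * 7 ) == 17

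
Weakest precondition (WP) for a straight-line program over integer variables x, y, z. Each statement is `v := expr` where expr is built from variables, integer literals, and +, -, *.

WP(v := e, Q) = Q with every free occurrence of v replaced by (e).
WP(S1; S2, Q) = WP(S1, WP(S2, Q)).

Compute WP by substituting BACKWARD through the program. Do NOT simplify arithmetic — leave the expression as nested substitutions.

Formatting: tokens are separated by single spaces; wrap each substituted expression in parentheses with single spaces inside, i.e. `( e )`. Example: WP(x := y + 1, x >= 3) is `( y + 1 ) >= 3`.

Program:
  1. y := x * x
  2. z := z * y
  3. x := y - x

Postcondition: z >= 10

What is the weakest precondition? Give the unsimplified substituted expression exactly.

Answer: ( z * ( x * x ) ) >= 10

Derivation:
post: z >= 10
stmt 3: x := y - x  -- replace 0 occurrence(s) of x with (y - x)
  => z >= 10
stmt 2: z := z * y  -- replace 1 occurrence(s) of z with (z * y)
  => ( z * y ) >= 10
stmt 1: y := x * x  -- replace 1 occurrence(s) of y with (x * x)
  => ( z * ( x * x ) ) >= 10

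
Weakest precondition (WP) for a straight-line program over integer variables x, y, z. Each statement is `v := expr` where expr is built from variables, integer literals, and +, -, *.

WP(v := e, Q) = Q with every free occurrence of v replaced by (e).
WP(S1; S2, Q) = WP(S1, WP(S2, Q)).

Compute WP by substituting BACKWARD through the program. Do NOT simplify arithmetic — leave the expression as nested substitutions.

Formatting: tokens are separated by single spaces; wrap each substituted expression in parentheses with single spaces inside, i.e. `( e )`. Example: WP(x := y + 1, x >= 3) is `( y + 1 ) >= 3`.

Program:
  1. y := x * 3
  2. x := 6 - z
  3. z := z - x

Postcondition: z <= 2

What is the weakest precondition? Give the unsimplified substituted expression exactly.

Answer: ( z - ( 6 - z ) ) <= 2

Derivation:
post: z <= 2
stmt 3: z := z - x  -- replace 1 occurrence(s) of z with (z - x)
  => ( z - x ) <= 2
stmt 2: x := 6 - z  -- replace 1 occurrence(s) of x with (6 - z)
  => ( z - ( 6 - z ) ) <= 2
stmt 1: y := x * 3  -- replace 0 occurrence(s) of y with (x * 3)
  => ( z - ( 6 - z ) ) <= 2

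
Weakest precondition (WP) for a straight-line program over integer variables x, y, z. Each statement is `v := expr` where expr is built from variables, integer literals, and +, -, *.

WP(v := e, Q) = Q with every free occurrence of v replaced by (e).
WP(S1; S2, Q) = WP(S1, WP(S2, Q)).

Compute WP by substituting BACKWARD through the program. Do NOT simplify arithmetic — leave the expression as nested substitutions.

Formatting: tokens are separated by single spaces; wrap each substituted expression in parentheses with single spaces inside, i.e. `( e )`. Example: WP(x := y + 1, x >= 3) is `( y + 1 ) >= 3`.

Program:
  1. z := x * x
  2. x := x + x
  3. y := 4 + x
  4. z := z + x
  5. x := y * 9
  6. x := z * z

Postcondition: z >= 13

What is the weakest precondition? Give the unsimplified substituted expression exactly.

Answer: ( ( x * x ) + ( x + x ) ) >= 13

Derivation:
post: z >= 13
stmt 6: x := z * z  -- replace 0 occurrence(s) of x with (z * z)
  => z >= 13
stmt 5: x := y * 9  -- replace 0 occurrence(s) of x with (y * 9)
  => z >= 13
stmt 4: z := z + x  -- replace 1 occurrence(s) of z with (z + x)
  => ( z + x ) >= 13
stmt 3: y := 4 + x  -- replace 0 occurrence(s) of y with (4 + x)
  => ( z + x ) >= 13
stmt 2: x := x + x  -- replace 1 occurrence(s) of x with (x + x)
  => ( z + ( x + x ) ) >= 13
stmt 1: z := x * x  -- replace 1 occurrence(s) of z with (x * x)
  => ( ( x * x ) + ( x + x ) ) >= 13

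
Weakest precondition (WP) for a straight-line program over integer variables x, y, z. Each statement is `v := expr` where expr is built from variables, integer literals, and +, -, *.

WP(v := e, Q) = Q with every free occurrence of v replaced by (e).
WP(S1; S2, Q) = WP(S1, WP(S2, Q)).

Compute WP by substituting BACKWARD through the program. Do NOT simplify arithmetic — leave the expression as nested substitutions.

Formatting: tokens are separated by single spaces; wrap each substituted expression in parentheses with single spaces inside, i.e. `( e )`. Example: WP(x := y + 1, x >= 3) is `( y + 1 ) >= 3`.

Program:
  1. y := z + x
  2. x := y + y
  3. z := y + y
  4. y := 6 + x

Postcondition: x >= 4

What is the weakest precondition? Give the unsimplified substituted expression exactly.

Answer: ( ( z + x ) + ( z + x ) ) >= 4

Derivation:
post: x >= 4
stmt 4: y := 6 + x  -- replace 0 occurrence(s) of y with (6 + x)
  => x >= 4
stmt 3: z := y + y  -- replace 0 occurrence(s) of z with (y + y)
  => x >= 4
stmt 2: x := y + y  -- replace 1 occurrence(s) of x with (y + y)
  => ( y + y ) >= 4
stmt 1: y := z + x  -- replace 2 occurrence(s) of y with (z + x)
  => ( ( z + x ) + ( z + x ) ) >= 4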